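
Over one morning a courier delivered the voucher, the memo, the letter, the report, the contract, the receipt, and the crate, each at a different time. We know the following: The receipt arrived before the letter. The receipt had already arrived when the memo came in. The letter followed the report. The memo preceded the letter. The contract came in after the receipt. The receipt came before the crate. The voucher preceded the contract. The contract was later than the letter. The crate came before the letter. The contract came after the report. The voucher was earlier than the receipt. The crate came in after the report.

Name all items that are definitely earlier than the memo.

the receipt, the voucher

Directly stated before the memo: the receipt.
The voucher reaches the memo via the voucher → the receipt → the memo.
No chain forces the crate (or any of the others) ahead of the memo.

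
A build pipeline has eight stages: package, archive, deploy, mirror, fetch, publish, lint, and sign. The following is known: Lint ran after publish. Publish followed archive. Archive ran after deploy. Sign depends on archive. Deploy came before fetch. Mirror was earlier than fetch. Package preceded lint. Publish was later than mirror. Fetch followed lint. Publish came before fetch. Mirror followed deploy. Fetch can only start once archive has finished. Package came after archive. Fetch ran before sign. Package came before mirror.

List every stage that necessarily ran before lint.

archive, deploy, mirror, package, publish

Directly stated before lint: package and publish.
Archive reaches lint via archive → publish → lint.
Deploy reaches lint via deploy → mirror → publish → lint.
Mirror reaches lint via mirror → publish → lint.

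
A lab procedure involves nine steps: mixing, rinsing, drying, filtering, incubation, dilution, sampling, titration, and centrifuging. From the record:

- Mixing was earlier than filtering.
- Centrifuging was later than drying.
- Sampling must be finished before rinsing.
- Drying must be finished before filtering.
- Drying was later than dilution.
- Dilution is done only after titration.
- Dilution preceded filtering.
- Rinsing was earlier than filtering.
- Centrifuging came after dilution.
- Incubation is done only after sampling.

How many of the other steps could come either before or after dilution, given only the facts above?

Forced before dilution: titration; forced after dilution: centrifuging, drying, and filtering.
That leaves incubation, mixing, rinsing, and sampling with no forced order relative to dilution — 4.

4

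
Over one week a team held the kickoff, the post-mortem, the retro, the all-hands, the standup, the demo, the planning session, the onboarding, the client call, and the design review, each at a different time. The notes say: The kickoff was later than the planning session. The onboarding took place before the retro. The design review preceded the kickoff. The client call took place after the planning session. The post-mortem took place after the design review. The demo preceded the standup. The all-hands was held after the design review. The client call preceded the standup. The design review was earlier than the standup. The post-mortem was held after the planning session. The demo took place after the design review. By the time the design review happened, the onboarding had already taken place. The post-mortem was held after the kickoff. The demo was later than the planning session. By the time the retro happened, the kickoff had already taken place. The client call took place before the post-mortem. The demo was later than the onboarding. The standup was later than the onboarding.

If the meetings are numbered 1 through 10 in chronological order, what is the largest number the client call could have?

The client call must come before the post-mortem and the standup — 2 meetings forced after it.
Everything else can be placed before the client call in some valid order, so the client call can sit as late as position 10 − 2 = 8.

8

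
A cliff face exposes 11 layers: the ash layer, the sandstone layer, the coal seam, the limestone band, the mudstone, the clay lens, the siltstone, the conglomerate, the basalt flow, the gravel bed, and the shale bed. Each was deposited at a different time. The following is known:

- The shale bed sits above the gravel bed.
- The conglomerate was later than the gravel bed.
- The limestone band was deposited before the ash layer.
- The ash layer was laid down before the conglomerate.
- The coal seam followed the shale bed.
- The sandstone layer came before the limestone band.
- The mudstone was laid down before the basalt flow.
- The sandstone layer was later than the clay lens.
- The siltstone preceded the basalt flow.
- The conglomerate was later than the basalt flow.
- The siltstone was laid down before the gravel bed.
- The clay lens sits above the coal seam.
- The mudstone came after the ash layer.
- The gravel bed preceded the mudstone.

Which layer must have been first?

The siltstone has a chain of constraints placing it before every other layer, so the siltstone must be first.

the siltstone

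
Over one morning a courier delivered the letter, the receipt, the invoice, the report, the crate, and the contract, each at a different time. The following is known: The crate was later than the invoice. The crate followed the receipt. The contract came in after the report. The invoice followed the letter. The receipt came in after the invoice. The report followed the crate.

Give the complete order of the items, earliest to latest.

the letter, the invoice, the receipt, the crate, the report, the contract

The constraints fix every adjacent pair, so only one ordering works:
the letter → the invoice → the receipt → the crate → the report → the contract.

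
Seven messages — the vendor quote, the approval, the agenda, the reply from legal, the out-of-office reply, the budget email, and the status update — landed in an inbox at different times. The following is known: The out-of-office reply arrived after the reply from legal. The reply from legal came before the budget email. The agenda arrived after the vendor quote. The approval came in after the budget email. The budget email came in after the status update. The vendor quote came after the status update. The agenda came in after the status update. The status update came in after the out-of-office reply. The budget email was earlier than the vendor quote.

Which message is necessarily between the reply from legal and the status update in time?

the out-of-office reply

Tracing the constraints gives the reply from legal → the out-of-office reply → the status update, so the out-of-office reply sits after the reply from legal and before the status update.
No other message is forced both after the reply from legal and before the status update.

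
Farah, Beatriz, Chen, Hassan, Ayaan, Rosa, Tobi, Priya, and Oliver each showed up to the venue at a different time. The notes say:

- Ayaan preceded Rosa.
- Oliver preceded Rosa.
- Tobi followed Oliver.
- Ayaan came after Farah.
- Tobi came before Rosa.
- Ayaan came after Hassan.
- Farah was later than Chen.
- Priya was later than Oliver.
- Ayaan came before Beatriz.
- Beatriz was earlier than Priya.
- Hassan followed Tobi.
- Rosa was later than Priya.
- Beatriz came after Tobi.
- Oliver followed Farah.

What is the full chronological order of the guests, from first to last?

The constraints fix every adjacent pair, so only one ordering works:
Chen → Farah → Oliver → Tobi → Hassan → Ayaan → Beatriz → Priya → Rosa.

Chen, Farah, Oliver, Tobi, Hassan, Ayaan, Beatriz, Priya, Rosa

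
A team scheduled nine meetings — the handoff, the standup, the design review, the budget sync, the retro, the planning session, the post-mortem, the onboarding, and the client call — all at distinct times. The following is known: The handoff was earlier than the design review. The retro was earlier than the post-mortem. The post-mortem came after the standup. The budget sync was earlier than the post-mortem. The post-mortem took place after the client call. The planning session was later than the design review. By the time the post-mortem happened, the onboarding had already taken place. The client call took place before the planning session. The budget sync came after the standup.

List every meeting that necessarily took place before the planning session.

Directly stated before the planning session: the client call and the design review.
The handoff reaches the planning session via the handoff → the design review → the planning session.
No chain forces the budget sync (or any of the others) ahead of the planning session.

the client call, the design review, the handoff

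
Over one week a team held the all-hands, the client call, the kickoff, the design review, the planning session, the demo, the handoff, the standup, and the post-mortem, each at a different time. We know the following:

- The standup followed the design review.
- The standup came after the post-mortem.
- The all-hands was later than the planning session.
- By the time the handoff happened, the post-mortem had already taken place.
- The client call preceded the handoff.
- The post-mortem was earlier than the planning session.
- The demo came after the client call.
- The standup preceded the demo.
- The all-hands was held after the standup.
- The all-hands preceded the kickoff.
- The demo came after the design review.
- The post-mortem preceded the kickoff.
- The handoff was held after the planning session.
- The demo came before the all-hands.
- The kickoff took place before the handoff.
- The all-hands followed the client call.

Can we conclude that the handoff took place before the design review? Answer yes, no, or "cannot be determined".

Tracing the constraints gives the design review → the demo → the all-hands → the kickoff → the handoff, so the design review must come before the handoff.
That means the handoff cannot be before the design review.

no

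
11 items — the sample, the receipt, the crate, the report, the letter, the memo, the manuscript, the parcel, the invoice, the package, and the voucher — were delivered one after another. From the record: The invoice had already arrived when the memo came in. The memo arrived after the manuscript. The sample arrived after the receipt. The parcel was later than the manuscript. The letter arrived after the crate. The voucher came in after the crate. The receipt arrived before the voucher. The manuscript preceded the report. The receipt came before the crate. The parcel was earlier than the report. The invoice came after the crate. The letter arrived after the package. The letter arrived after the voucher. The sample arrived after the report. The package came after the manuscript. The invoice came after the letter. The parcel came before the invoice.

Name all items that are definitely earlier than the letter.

Directly stated before the letter: the crate, the package, and the voucher.
The manuscript reaches the letter via the manuscript → the package → the letter.
The receipt reaches the letter via the receipt → the crate → the letter.

the crate, the manuscript, the package, the receipt, the voucher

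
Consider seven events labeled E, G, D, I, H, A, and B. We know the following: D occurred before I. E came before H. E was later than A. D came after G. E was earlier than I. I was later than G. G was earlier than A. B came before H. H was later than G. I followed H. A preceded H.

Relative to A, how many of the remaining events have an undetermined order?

2

Forced before A: G; forced after A: E, H, and I.
That leaves B and D with no forced order relative to A — 2.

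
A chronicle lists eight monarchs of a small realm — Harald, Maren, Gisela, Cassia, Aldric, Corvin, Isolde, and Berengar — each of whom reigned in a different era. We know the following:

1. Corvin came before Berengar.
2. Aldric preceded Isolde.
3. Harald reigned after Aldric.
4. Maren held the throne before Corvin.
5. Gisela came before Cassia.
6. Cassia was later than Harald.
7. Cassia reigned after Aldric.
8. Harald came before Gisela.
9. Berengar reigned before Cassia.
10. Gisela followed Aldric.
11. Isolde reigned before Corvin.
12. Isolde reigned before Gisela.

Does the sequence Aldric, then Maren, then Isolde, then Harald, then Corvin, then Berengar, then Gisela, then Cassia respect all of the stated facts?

yes

Check each stated constraint against the proposed order — e.g. Aldric is ahead of Gisela; Aldric is ahead of Cassia. Every pair is in the required order; nothing is violated.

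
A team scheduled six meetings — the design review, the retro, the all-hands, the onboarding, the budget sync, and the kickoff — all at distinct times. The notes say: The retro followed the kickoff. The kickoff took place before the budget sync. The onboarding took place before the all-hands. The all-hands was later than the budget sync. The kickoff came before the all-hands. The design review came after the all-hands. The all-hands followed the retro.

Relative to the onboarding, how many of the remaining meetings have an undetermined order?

Forced after the onboarding: the all-hands and the design review.
That leaves the budget sync, the kickoff, and the retro with no forced order relative to the onboarding — 3.

3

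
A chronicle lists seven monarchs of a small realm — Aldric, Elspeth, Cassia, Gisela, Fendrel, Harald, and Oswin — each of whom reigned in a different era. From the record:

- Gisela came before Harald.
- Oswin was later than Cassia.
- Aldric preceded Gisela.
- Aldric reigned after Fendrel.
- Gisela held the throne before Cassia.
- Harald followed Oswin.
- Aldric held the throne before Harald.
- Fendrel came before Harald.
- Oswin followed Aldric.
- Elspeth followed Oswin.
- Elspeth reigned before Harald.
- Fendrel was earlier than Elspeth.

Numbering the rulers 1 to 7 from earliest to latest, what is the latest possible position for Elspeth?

6

Elspeth must come before Harald — 1 ruler forced after them.
Everything else can be placed before Elspeth in some valid order, so Elspeth can sit as late as position 7 − 1 = 6.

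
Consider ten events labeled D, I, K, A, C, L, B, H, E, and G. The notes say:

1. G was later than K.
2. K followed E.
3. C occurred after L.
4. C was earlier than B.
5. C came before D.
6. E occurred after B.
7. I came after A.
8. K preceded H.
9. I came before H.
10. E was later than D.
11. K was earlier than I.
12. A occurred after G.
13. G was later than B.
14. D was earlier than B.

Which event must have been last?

H

Every other event has a chain of constraints placing it before H, so H is last.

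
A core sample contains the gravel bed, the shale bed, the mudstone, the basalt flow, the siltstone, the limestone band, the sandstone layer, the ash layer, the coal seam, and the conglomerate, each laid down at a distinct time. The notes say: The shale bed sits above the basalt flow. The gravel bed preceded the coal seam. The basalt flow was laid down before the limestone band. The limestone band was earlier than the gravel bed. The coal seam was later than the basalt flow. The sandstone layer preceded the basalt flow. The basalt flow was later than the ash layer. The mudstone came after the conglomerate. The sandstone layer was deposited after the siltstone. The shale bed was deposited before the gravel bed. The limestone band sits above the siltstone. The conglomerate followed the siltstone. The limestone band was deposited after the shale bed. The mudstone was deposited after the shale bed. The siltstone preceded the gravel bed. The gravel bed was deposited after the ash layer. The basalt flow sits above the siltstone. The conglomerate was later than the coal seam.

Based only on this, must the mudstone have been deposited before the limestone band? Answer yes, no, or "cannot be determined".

no

Tracing the constraints gives the limestone band → the gravel bed → the coal seam → the conglomerate → the mudstone, so the limestone band must come before the mudstone.
That means the mudstone cannot be before the limestone band.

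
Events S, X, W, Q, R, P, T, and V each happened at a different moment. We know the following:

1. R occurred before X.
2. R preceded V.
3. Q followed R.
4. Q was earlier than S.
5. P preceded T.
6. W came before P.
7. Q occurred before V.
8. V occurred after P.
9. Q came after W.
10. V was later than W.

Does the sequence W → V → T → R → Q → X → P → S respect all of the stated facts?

The constraints require P before T, but in the proposed sequence T appears ahead of P. That one violation is enough.

no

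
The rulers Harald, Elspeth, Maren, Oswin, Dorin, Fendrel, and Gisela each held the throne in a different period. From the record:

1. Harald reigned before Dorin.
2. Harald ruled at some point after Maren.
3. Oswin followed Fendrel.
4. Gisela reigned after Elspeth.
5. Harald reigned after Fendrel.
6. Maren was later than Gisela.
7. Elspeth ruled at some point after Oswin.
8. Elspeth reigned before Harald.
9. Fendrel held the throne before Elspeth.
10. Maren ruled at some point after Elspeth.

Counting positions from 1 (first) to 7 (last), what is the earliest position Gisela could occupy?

4

Elspeth, Fendrel, and Oswin must all come before Gisela — 3 forced predecessors.
Nothing else is forced ahead of Gisela, so their earliest slot is position 3 + 1 = 4.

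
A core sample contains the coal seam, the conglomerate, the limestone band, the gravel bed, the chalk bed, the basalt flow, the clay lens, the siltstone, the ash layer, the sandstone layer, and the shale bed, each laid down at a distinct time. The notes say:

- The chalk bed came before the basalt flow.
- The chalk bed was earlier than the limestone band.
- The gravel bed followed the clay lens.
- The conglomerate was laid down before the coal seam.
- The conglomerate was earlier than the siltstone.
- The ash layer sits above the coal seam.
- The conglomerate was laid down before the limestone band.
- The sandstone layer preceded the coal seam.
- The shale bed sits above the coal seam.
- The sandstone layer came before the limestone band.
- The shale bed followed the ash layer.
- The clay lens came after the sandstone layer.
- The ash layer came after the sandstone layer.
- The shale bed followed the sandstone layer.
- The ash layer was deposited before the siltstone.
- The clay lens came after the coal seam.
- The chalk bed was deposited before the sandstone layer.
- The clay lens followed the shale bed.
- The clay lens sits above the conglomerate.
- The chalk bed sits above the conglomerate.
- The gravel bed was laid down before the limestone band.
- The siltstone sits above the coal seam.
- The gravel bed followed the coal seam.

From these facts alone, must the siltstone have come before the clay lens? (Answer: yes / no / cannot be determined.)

cannot be determined

No chain of stated constraints runs from the siltstone to the clay lens, and none runs from the clay lens to the siltstone either.
So the relative order of the siltstone and the clay lens is not fixed by the given facts.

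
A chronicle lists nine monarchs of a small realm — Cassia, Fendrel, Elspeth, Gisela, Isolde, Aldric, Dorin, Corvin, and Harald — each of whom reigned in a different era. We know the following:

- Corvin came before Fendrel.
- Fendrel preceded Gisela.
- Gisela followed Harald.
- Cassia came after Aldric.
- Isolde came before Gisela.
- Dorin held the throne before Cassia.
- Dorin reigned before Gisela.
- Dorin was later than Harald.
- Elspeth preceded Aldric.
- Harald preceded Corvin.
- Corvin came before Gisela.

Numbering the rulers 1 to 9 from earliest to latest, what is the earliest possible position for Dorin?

2

Harald must come before Dorin — 1 forced predecessor.
Nothing else is forced ahead of Dorin, so their earliest slot is position 1 + 1 = 2.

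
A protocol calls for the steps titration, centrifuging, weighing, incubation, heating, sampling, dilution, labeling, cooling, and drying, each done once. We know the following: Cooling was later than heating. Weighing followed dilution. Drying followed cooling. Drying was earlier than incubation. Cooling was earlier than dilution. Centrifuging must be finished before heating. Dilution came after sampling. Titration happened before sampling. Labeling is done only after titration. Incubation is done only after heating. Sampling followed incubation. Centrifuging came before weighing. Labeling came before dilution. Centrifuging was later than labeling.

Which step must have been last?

weighing

Every other step has a chain of constraints placing it before weighing, so weighing is last.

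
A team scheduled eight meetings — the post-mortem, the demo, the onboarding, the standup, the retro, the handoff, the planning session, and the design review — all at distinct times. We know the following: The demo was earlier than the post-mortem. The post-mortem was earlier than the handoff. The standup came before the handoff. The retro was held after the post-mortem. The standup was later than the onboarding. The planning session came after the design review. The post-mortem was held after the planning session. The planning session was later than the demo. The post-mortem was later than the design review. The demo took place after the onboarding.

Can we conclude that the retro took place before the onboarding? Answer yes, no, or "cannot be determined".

Tracing the constraints gives the onboarding → the demo → the post-mortem → the retro, so the onboarding must come before the retro.
That means the retro cannot be before the onboarding.

no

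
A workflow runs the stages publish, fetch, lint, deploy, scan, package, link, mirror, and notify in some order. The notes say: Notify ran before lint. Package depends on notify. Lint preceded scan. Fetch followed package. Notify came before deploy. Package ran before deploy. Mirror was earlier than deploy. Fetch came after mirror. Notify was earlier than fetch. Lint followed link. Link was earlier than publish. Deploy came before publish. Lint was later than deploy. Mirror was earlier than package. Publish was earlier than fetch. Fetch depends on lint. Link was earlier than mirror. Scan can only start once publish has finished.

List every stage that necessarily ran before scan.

Directly stated before scan: lint and publish.
Deploy reaches scan via deploy → publish → scan.
Link reaches scan via link → lint → scan.
Mirror reaches scan via mirror → deploy → publish → scan.
Likewise notify and package each reach scan by chaining the stated constraints.
No chain forces fetch ahead of scan.

deploy, link, lint, mirror, notify, package, publish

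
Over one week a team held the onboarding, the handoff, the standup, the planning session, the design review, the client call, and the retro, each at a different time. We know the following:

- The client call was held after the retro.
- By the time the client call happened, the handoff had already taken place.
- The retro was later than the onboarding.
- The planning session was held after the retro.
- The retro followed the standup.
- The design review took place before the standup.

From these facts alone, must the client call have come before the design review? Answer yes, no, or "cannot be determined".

no

Tracing the constraints gives the design review → the standup → the retro → the client call, so the design review must come before the client call.
That means the client call cannot be before the design review.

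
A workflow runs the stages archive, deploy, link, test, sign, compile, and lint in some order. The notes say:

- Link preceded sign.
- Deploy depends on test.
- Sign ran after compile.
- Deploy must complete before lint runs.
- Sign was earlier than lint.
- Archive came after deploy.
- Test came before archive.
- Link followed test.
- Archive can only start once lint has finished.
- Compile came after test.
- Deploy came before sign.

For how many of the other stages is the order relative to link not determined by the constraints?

2

Forced before link: test; forced after link: archive, lint, and sign.
That leaves compile and deploy with no forced order relative to link — 2.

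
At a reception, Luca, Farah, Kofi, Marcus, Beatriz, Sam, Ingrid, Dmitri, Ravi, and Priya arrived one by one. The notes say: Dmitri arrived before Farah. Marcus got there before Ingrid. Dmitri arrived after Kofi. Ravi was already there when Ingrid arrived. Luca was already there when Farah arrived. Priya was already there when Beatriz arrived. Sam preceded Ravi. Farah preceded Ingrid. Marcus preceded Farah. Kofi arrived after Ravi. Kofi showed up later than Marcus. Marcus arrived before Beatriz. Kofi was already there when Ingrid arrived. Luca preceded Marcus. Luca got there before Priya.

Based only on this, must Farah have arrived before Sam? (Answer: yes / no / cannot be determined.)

Tracing the constraints gives Sam → Ravi → Kofi → Dmitri → Farah, so Sam must come before Farah.
That means Farah cannot be before Sam.

no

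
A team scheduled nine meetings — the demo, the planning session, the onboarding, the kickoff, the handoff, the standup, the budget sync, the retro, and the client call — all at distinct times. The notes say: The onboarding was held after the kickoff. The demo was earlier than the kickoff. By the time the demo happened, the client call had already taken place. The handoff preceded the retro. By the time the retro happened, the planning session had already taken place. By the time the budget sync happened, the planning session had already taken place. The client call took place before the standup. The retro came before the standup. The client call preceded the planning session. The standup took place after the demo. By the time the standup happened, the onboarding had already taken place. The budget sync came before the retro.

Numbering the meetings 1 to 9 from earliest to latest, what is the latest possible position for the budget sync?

The budget sync must come before the retro and the standup — 2 meetings forced after it.
Everything else can be placed before the budget sync in some valid order, so the budget sync can sit as late as position 9 − 2 = 7.

7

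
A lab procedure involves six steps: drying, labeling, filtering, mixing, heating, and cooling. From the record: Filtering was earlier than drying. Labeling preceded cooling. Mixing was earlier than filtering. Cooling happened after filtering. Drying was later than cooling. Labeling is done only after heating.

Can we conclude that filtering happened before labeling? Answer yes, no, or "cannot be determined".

No chain of stated constraints runs from filtering to labeling, and none runs from labeling to filtering either.
So the relative order of filtering and labeling is not fixed by the given facts.

cannot be determined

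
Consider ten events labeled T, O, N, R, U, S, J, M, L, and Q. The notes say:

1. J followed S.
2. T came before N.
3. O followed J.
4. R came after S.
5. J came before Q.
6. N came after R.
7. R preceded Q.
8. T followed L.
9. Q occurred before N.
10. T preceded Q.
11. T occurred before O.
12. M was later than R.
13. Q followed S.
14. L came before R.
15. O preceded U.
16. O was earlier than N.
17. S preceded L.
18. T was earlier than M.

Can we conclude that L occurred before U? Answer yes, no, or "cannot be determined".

Chain the constraints: L → T → O → U. Each link is directly stated, so L comes before U.

yes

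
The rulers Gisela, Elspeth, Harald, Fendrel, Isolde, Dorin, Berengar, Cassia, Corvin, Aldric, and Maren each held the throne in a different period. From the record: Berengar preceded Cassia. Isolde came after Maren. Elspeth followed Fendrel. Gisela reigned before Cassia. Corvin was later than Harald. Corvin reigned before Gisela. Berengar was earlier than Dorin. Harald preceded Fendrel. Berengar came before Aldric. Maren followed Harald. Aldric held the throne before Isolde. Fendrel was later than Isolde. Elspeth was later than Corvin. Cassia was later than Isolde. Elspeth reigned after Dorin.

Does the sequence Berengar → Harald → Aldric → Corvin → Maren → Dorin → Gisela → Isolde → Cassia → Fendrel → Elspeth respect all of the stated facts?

Check each stated constraint against the proposed order — e.g. Harald is ahead of Fendrel; Berengar is ahead of Cassia. Every pair is in the required order; nothing is violated.

yes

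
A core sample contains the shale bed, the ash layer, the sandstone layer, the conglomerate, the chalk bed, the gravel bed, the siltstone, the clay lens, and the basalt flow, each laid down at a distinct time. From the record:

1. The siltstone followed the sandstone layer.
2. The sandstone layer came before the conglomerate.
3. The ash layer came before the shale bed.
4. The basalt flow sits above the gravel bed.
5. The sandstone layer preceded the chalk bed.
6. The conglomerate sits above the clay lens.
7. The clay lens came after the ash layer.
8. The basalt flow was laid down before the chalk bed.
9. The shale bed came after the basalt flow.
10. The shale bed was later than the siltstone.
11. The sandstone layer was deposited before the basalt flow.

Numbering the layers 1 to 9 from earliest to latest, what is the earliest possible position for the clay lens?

2

The ash layer must come before the clay lens — 1 forced predecessor.
Nothing else is forced ahead of the clay lens, so its earliest slot is position 1 + 1 = 2.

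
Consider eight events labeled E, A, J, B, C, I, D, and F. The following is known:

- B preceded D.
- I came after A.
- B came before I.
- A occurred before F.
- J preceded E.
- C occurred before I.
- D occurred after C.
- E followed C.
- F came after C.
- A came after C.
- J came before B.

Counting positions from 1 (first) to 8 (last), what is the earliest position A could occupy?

2

C must come before A — 1 forced predecessor.
Nothing else is forced ahead of A, so its earliest slot is position 1 + 1 = 2.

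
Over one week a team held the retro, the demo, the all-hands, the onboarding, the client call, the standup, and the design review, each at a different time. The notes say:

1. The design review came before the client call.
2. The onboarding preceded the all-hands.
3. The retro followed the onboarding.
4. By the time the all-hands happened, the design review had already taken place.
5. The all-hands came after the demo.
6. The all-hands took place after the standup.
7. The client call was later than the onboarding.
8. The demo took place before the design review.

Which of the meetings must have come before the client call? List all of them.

Directly stated before the client call: the design review and the onboarding.
The demo reaches the client call via the demo → the design review → the client call.
No chain forces the retro (or any of the others) ahead of the client call.

the demo, the design review, the onboarding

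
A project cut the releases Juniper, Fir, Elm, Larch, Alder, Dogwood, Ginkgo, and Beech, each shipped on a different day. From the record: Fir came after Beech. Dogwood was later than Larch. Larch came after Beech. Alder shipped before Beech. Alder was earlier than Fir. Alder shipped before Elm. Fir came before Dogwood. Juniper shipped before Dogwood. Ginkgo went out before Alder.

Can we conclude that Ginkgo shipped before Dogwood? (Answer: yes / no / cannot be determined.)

Chain the constraints: Ginkgo → Alder → Fir → Dogwood. Each link is directly stated, so Ginkgo comes before Dogwood.

yes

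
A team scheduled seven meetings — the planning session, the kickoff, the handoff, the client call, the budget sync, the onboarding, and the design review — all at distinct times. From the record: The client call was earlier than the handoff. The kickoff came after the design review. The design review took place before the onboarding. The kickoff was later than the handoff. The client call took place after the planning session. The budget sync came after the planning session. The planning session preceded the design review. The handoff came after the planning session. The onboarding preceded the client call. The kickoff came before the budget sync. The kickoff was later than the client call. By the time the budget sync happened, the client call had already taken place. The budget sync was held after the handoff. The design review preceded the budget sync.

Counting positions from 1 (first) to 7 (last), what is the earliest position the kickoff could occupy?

6

The client call, the design review, the handoff, the onboarding, and the planning session must all come before the kickoff — 5 forced predecessors.
Nothing else is forced ahead of the kickoff, so its earliest slot is position 5 + 1 = 6.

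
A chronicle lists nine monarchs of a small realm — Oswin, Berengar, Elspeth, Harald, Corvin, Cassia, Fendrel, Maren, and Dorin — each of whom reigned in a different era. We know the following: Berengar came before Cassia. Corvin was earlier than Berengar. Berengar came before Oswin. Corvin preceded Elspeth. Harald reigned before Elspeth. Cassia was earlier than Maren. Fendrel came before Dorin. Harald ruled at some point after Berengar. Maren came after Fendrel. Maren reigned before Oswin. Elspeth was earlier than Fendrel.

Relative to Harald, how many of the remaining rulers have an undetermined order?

1

Forced before Harald: Berengar and Corvin; forced after Harald: Dorin, Elspeth, Fendrel, Maren, and Oswin.
That leaves Cassia with no forced order relative to Harald — 1.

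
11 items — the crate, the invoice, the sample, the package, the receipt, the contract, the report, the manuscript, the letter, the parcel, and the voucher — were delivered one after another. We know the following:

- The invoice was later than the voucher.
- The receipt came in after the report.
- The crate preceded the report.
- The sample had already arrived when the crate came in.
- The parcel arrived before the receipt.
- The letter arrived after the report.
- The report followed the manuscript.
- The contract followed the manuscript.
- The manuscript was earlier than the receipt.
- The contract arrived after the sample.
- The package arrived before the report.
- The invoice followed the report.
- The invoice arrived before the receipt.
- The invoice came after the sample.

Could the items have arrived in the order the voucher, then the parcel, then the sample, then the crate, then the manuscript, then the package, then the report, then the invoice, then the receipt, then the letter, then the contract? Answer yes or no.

Check each stated constraint against the proposed order — e.g. the parcel is ahead of the receipt; the sample is ahead of the contract. Every pair is in the required order; nothing is violated.

yes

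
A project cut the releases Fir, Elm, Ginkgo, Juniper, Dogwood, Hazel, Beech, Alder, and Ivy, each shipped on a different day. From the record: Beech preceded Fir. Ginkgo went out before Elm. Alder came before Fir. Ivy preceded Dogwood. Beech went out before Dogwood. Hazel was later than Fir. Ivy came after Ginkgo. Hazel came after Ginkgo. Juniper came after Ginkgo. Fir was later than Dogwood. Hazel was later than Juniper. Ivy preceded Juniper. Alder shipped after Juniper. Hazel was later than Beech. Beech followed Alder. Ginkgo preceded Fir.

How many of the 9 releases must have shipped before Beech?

4

Directly stated before Beech: Alder.
Ginkgo reaches Beech via Ginkgo → Juniper → Alder → Beech.
Ivy reaches Beech via Ivy → Juniper → Alder → Beech.
Juniper reaches Beech via Juniper → Alder → Beech.
No chain forces Hazel (or any of the others) ahead of Beech.
That's Alder, Ginkgo, Ivy, and Juniper — 4 in all.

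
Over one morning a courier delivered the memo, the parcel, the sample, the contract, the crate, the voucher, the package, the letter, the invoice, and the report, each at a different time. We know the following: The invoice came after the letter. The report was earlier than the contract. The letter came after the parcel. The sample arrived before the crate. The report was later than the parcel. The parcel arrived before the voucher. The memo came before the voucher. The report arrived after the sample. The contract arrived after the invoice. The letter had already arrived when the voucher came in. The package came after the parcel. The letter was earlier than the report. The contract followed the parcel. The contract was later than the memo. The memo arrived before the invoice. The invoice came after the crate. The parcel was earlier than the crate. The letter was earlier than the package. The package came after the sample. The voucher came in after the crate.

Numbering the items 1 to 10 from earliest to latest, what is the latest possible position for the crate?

The crate must come before the contract, the invoice, and the voucher — 3 items forced after it.
Everything else can be placed before the crate in some valid order, so the crate can sit as late as position 10 − 3 = 7.

7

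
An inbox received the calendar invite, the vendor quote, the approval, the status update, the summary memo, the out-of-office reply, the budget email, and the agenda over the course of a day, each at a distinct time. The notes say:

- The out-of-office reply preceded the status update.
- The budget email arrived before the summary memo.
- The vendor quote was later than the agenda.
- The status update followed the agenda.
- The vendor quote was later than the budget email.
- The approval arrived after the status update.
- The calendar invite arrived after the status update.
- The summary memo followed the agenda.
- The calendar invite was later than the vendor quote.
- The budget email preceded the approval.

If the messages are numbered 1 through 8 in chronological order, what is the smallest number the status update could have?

3

The agenda and the out-of-office reply must both come before the status update — 2 forced predecessors.
Nothing else is forced ahead of the status update, so its earliest slot is position 2 + 1 = 3.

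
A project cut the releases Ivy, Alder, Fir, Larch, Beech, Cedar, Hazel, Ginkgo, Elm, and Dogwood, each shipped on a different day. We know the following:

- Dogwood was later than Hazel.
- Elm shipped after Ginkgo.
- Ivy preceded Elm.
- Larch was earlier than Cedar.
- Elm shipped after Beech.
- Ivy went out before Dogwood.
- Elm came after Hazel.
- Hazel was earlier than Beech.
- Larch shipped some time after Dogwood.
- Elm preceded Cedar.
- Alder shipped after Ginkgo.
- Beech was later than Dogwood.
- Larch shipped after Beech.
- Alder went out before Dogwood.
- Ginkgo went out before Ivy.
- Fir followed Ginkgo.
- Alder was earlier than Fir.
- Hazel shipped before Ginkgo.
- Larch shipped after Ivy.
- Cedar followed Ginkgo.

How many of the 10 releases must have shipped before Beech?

5

Directly stated before Beech: Dogwood and Hazel.
Alder reaches Beech via Alder → Dogwood → Beech.
Ginkgo reaches Beech via Ginkgo → Ivy → Dogwood → Beech.
Ivy reaches Beech via Ivy → Dogwood → Beech.
That's Alder, Dogwood, Ginkgo, Hazel, and Ivy — 5 in all.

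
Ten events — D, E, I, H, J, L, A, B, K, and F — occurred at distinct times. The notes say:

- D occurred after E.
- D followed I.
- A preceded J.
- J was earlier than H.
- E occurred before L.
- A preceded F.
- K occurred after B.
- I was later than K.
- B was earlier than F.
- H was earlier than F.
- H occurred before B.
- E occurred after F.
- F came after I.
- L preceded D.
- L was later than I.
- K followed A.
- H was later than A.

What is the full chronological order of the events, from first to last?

A, J, H, B, K, I, F, E, L, D

The constraints fix every adjacent pair, so only one ordering works:
A → J → H → B → K → I → F → E → L → D.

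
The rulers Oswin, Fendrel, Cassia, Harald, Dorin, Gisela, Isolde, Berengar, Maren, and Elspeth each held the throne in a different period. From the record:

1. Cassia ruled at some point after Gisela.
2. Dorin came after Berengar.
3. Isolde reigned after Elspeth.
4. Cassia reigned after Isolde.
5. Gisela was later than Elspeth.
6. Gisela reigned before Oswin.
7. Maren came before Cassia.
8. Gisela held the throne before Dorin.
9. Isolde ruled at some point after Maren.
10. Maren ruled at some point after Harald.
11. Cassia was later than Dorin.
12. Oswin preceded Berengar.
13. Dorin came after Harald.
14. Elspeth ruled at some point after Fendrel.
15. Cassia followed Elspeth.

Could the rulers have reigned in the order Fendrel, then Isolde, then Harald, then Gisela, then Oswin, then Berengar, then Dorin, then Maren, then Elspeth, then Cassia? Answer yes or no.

no

The constraints require Elspeth before Gisela, but in the proposed sequence Gisela appears ahead of Elspeth. That one violation is enough.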